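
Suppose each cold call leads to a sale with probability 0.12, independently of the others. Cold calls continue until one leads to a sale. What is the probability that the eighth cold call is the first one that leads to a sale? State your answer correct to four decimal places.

Geometric (trials to first success), p = 0.12.
P(Y = 8) = (1−p)^7 · p = 0.40868 · 0.12 = 0.049041

0.0490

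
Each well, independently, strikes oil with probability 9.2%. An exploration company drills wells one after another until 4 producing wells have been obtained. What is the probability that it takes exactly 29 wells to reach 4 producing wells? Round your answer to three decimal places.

Y = trial on which the fourth success occurs; negative binomial, r=4, p=0.092.
P(Y=29) = C(28,3) · p^4 · (1−p)^25
= 3276 · 7.1639e-05 · 0.089567 = 0.02102

0.021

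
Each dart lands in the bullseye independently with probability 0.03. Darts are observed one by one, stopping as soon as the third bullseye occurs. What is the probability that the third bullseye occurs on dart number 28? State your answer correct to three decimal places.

Y = trial on which the third success occurs; negative binomial, r=3, p=0.03.
P(Y=28) = C(27,2) · p^3 · (1−p)^25
= 351 · 2.7e-05 · 0.46697 = 0.00443

0.004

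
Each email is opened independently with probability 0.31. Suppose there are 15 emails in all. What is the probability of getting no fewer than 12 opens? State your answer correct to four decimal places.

X ~ Binomial(15, 0.31); P(X ≥ 12) = Σ C(15,k) p^k (1−p)^(15−k) over k:
  k=12: C(15,12)·0.31^12·0.69^3 = 0.000118
  k=13: C(15,13)·0.31^13·0.69^2 = 0.000012
  k=14: C(15,14)·0.31^14·0.69^1 = 0.000001
  k=15: C(15,15)·0.31^15·0.69^0 = 0.000000
Total = 0.000131

0.0001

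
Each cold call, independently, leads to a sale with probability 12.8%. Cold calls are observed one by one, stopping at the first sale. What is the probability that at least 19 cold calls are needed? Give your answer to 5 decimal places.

0.08498

Y = number of cold calls to the first success; geometric, p = 0.128.
P(Y > 18) = P(first 18 all fail) = (1−p)^18 = 0.0849761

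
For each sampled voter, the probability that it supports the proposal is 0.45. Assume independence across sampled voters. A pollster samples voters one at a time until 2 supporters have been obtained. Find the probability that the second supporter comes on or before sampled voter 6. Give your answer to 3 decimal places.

0.836

Finishing within 6 sampled voters ⇔ at least 2 successes in the first 6. With X ~ Binomial(6, 0.45), P(Y ≤ 6) = 1 − P(X ≤ 1).
  k=0: C(6,0)·0.45^0·0.55^6 = 0.02768
  k=1: C(6,1)·0.45^1·0.55^5 = 0.13589
1 − 0.16357 = 0.83643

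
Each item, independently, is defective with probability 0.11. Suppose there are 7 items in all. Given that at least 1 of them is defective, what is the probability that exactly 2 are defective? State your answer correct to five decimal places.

0.25443

X ~ Binomial(7, 0.11). Want P(X=2 | X≥1) = P(X=2) / P(X≥1).
P(X=2) = C(7,2)·0.11^2·0.89^5 = 0.1418910
P(X≥1) = 1 − 0.4423133 = 0.5576867
Ratio = 0.1418910 / 0.5576867 = 0.2544277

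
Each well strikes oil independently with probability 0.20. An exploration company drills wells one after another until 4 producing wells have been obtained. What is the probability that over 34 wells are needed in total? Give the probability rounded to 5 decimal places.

0.07001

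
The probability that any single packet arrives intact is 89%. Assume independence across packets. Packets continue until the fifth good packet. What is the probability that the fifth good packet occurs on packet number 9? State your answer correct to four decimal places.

0.0057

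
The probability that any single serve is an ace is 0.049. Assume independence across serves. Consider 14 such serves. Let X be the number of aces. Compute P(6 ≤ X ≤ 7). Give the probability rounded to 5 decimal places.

0.00003

X ~ Binomial(14, 0.049); P(6 ≤ X ≤ 7) = Σ C(14,k) p^k (1−p)^(14−k) over k:
  k=6: C(14,6)·0.049^6·0.951^8 = 0.0000278
  k=7: C(14,7)·0.049^7·0.951^7 = 0.0000016
Total = 0.0000294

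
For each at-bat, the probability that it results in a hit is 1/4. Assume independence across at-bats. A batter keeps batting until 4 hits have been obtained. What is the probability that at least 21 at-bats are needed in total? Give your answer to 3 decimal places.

0.225

Needing more than 20 at-bats ⇔ fewer than 4 successes in the first 20. With X ~ Binomial(20, 0.25), P(Y > 20) = P(X ≤ 3).
  k=0: C(20,0)·0.25^0·0.75^20 = 0.00317
  k=1: C(20,1)·0.25^1·0.75^19 = 0.02114
  k=2: C(20,2)·0.25^2·0.75^18 = 0.06695
  k=3: C(20,3)·0.25^3·0.75^17 = 0.13390
P(X ≤ 3) = 0.22516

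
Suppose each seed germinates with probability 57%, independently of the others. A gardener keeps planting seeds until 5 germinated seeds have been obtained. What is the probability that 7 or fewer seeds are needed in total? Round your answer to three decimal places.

0.356

Finishing within 7 seeds ⇔ at least 5 successes in the first 7. With X ~ Binomial(7, 0.57), P(Y ≤ 7) = 1 − P(X ≤ 4).
  k=0: C(7,0)·0.57^0·0.43^7 = 0.00272
  k=1: C(7,1)·0.57^1·0.43^6 = 0.02522
  k=2: C(7,2)·0.57^2·0.43^5 = 0.10030
  k=3: C(7,3)·0.57^3·0.43^4 = 0.22160
  k=4: C(7,4)·0.57^4·0.43^3 = 0.29375
1 − 0.64359 = 0.35641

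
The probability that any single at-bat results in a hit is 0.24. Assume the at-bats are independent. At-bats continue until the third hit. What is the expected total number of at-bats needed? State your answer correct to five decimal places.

Y = total at-bats until the third success; negative binomial with r=3, p=0.24.
E[Y] = r / p = 3 / 0.24 = 12.5000000

12.50000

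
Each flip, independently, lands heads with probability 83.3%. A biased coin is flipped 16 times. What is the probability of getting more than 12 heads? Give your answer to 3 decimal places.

X ~ Binomial(16, 0.833); P(X ≥ 13) = Σ C(16,k) p^k (1−p)^(16−k) over k:
  k=13: C(16,13)·0.833^13·0.167^3 = 0.24251
  k=14: C(16,14)·0.833^14·0.167^2 = 0.25921
  k=15: C(16,15)·0.833^15·0.167^1 = 0.17239
  k=16: C(16,16)·0.833^16·0.167^0 = 0.05374
Total = 0.72784

0.728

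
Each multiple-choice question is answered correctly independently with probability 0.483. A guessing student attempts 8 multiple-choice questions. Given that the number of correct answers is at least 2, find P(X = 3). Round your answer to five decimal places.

X ~ Binomial(8, 0.483). Want P(X=3 | X≥2) = P(X=3) / P(X≥2).
P(X=3) = C(8,3)·0.483^3·0.517^5 = 0.2330677
P(X≥2) = 1 − 0.0051042 − 0.0381479 = 0.9567479
Ratio = 0.2330677 / 0.9567479 = 0.2436041

0.24360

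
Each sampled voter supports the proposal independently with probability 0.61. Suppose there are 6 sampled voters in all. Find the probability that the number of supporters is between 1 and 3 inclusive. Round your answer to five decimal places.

X ~ Binomial(6, 0.61); P(1 ≤ X ≤ 3) = Σ C(6,k) p^k (1−p)^(6−k) over k:
  k=1: C(6,1)·0.61^1·0.39^5 = 0.0330221
  k=2: C(6,2)·0.61^2·0.39^4 = 0.1291247
  k=3: C(6,3)·0.61^3·0.39^3 = 0.2692857
Total = 0.4314325

0.43143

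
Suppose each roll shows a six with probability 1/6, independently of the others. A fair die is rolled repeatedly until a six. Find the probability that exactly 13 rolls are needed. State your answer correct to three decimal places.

Geometric (trials to first success), p = 0.166667.
P(Y = 13) = (1−p)^12 · p = 0.11216 · 0.166667 = 0.01869

0.019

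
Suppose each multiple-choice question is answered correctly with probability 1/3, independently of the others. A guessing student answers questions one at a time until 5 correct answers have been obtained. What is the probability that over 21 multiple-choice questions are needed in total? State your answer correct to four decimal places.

Needing more than 21 multiple-choice questions ⇔ fewer than 5 successes in the first 21. With X ~ Binomial(21, 0.333333), P(Y > 21) = P(X ≤ 4).
  k=0: C(21,0)·0.333333^0·0.666667^21 = 0.000200
  k=1: C(21,1)·0.333333^1·0.666667^20 = 0.002105
  k=2: C(21,2)·0.333333^2·0.666667^19 = 0.010526
  k=3: C(21,3)·0.333333^3·0.666667^18 = 0.033331
  k=4: C(21,4)·0.333333^4·0.666667^17 = 0.074994
P(X ≤ 4) = 0.121156

0.1212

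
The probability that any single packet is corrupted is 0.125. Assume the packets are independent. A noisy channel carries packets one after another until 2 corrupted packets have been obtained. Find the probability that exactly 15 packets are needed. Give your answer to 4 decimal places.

0.0386

Y = trial on which the second success occurs; negative binomial, r=2, p=0.125.
P(Y=15) = C(14,1) · p^2 · (1−p)^13
= 14 · 0.015625 · 0.17624 = 0.038553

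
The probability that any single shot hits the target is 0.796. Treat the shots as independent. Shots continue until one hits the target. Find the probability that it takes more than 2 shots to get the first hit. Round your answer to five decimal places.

0.04162

Y = number of shots to the first success; geometric, p = 0.796.
P(Y > 2) = P(first 2 all fail) = (1−p)^2 = 0.0416160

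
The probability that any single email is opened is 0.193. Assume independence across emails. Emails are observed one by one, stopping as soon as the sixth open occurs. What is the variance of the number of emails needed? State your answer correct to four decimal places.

Y = total emails until the sixth success; negative binomial with r=6, p=0.193.
Var(Y) = r(1−p)/p² = 6·0.807 / 0.193² = 129.990067

129.9901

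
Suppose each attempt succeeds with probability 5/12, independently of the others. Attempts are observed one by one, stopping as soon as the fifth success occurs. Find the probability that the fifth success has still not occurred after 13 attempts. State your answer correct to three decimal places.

Needing more than 13 attempts ⇔ fewer than 5 successes in the first 13. With X ~ Binomial(13, 0.416667), P(Y > 13) = P(X ≤ 4).
  k=0: C(13,0)·0.416667^0·0.583333^13 = 0.00091
  k=1: C(13,1)·0.416667^1·0.583333^12 = 0.00841
  k=2: C(13,2)·0.416667^2·0.583333^11 = 0.03604
  k=3: C(13,3)·0.416667^3·0.583333^10 = 0.09438
  k=4: C(13,4)·0.416667^4·0.583333^9 = 0.16854
P(X ≤ 4) = 0.30828

0.308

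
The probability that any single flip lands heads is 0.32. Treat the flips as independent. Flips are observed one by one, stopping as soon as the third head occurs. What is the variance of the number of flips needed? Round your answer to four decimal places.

Y = total flips until the third success; negative binomial with r=3, p=0.32.
Var(Y) = r(1−p)/p² = 3·0.68 / 0.32² = 19.921875

19.9219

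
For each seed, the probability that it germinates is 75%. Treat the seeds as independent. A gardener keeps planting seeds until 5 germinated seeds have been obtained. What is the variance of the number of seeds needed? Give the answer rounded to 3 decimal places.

2.222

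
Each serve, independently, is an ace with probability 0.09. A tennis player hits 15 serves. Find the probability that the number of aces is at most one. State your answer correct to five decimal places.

0.60351

X ~ Binomial(15, 0.09); P(X ≤ 1) = Σ C(15,k) p^k (1−p)^(15−k) over k:
  k=0: C(15,0)·0.09^0·0.91^15 = 0.2430082
  k=1: C(15,1)·0.09^1·0.91^14 = 0.3605066
Total = 0.6035148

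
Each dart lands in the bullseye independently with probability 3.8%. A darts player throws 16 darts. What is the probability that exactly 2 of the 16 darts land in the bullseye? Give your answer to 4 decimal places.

X ~ Binomial(n=16, p=0.038).
P(X=2) = C(16,2) · p^2 · (1−p)^14
= 120 · 0.001444 · 0.58137 = 0.100739

0.1007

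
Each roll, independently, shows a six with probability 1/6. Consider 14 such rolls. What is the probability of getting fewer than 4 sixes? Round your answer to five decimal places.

X ~ Binomial(14, 0.166667); P(X ≤ 3) = Σ C(14,k) p^k (1−p)^(14−k) over k:
  k=0: C(14,0)·0.166667^0·0.833333^14 = 0.0778866
  k=1: C(14,1)·0.166667^1·0.833333^13 = 0.2180824
  k=2: C(14,2)·0.166667^2·0.833333^12 = 0.2835071
  k=3: C(14,3)·0.166667^3·0.833333^11 = 0.2268057
Total = 0.8062817

0.80628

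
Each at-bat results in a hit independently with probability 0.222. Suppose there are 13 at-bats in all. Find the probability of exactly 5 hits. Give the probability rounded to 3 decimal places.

X ~ Binomial(n=13, p=0.222).
P(X=5) = C(13,5) · p^5 · (1−p)^8
= 1287 · 0.00053922 · 0.13423 = 0.09315

0.093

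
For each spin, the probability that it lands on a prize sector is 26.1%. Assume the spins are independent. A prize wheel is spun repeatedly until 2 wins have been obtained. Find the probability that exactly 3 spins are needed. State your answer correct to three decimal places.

Y = trial on which the second success occurs; negative binomial, r=2, p=0.261.
P(Y=3) = C(2,1) · p^2 · (1−p)^1
= 2 · 0.068121 · 0.739 = 0.10068

0.101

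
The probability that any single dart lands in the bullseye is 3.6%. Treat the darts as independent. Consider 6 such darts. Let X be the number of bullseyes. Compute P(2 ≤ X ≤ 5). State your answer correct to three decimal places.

0.018

X ~ Binomial(6, 0.036); P(2 ≤ X ≤ 5) = Σ C(6,k) p^k (1−p)^(6−k) over k:
  k=2: C(6,2)·0.036^2·0.964^4 = 0.01679
  k=3: C(6,3)·0.036^3·0.964^3 = 0.00084
  k=4: C(6,4)·0.036^4·0.964^2 = 0.00002
  k=5: C(6,5)·0.036^5·0.964^1 = 0.00000
Total = 0.01765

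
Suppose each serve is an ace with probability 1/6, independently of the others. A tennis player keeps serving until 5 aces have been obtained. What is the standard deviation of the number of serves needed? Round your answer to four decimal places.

12.2474

Y = total serves until the fifth success; negative binomial with r=5, p=0.166667.
SD(Y) = √[r(1−p)/p²] = √(150.000000) = 12.247449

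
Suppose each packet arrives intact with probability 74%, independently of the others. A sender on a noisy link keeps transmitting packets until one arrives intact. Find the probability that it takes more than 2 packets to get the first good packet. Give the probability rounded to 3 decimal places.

Y = number of packets to the first success; geometric, p = 0.74.
P(Y > 2) = P(first 2 all fail) = (1−p)^2 = 0.06760

0.068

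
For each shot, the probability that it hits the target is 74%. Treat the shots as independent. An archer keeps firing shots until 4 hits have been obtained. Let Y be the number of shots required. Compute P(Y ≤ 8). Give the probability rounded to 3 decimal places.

Finishing within 8 shots ⇔ at least 4 successes in the first 8. With X ~ Binomial(8, 0.74), P(Y ≤ 8) = 1 − P(X ≤ 3).
  k=0: C(8,0)·0.74^0·0.26^8 = 0.00002
  k=1: C(8,1)·0.74^1·0.26^7 = 0.00048
  k=2: C(8,2)·0.74^2·0.26^6 = 0.00474
  k=3: C(8,3)·0.74^3·0.26^5 = 0.02696
1 − 0.03219 = 0.96781

0.968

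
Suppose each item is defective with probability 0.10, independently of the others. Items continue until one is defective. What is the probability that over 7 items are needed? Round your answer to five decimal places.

0.47830

Y = number of items to the first success; geometric, p = 0.10.
P(Y > 7) = P(first 7 all fail) = (1−p)^7 = 0.4782969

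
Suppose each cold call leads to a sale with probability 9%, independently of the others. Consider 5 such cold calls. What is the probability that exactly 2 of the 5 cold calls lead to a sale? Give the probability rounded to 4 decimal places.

X ~ Binomial(n=5, p=0.09).
P(X=2) = C(5,2) · p^2 · (1−p)^3
= 10 · 0.0081 · 0.75357 = 0.061039

0.0610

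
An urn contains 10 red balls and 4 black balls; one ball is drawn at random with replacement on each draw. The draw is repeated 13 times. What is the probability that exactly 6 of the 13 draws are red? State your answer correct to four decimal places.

X ~ Binomial(n=13, p=0.714286).
P(X=6) = C(13,6) · p^6 · (1−p)^7
= 1716 · 0.13281 · 0.00015543 = 0.035422

0.0354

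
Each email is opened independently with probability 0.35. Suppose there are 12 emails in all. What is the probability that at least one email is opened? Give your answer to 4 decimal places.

P(at least one) = 1 − P(none) = 1 − (1 − 0.35)^12
= 1 − 0.005688 = 0.994312

0.9943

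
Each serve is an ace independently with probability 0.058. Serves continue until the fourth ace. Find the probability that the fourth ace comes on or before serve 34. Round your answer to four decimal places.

0.1323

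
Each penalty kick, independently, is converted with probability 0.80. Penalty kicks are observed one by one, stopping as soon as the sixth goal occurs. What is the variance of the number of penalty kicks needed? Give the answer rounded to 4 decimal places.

Y = total penalty kicks until the sixth success; negative binomial with r=6, p=0.80.
Var(Y) = r(1−p)/p² = 6·0.20 / 0.80² = 1.875000

1.8750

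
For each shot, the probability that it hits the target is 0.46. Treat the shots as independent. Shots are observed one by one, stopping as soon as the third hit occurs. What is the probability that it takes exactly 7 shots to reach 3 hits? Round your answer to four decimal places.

Y = trial on which the third success occurs; negative binomial, r=3, p=0.46.
P(Y=7) = C(6,2) · p^3 · (1−p)^4
= 15 · 0.097336 · 0.085031 = 0.124148

0.1241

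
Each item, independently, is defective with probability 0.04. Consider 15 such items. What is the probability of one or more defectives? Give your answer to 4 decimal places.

P(at least one) = 1 − P(none) = 1 − (1 − 0.04)^15
= 1 − 0.542086 = 0.457914

0.4579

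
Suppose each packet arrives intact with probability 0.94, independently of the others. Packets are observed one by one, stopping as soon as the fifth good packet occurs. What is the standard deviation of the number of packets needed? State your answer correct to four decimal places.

Y = total packets until the fifth success; negative binomial with r=5, p=0.94.
SD(Y) = √[r(1−p)/p²] = √(0.339520) = 0.582684

0.5827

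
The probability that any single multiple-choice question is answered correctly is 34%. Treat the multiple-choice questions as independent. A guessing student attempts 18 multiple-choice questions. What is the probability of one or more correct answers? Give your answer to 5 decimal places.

P(at least one) = 1 − P(none) = 1 − (1 − 0.34)^18
= 1 − 0.0005647 = 0.9994353

0.99944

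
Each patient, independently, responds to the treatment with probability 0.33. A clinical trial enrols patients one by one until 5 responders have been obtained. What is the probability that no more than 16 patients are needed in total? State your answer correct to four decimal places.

0.6504

Finishing within 16 patients ⇔ at least 5 successes in the first 16. With X ~ Binomial(16, 0.33), P(Y ≤ 16) = 1 − P(X ≤ 4).
  k=0: C(16,0)·0.33^0·0.67^16 = 0.001649
  k=1: C(16,1)·0.33^1·0.67^15 = 0.012994
  k=2: C(16,2)·0.33^2·0.67^14 = 0.048002
  k=3: C(16,3)·0.33^3·0.67^13 = 0.110332
  k=4: C(16,4)·0.33^4·0.67^12 = 0.176614
1 − 0.349591 = 0.650409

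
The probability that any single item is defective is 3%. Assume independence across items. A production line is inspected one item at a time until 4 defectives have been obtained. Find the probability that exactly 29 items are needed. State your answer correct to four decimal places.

Y = trial on which the fourth success occurs; negative binomial, r=4, p=0.03.
P(Y=29) = C(28,3) · p^4 · (1−p)^25
= 3276 · 8.1e-07 · 0.46697 = 0.001239

0.0012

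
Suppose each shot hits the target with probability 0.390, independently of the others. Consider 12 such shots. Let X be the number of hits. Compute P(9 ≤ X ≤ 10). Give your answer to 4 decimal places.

0.0124

X ~ Binomial(12, 0.39); P(9 ≤ X ≤ 10) = Σ C(12,k) p^k (1−p)^(12−k) over k:
  k=9: C(12,9)·0.39^9·0.61^3 = 0.010423
  k=10: C(12,10)·0.39^10·0.61^2 = 0.001999
Total = 0.012422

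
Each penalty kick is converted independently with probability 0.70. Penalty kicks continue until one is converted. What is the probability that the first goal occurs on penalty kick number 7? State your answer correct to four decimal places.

Geometric (trials to first success), p = 0.70.
P(Y = 7) = (1−p)^6 · p = 0.000729 · 0.70 = 0.000510

0.0005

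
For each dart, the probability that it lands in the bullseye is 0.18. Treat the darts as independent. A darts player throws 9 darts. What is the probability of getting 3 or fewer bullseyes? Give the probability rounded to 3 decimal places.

0.938

X ~ Binomial(9, 0.18); P(X ≤ 3) = Σ C(9,k) p^k (1−p)^(9−k) over k:
  k=0: C(9,0)·0.18^0·0.82^9 = 0.16762
  k=1: C(9,1)·0.18^1·0.82^8 = 0.33115
  k=2: C(9,2)·0.18^2·0.82^7 = 0.29077
  k=3: C(9,3)·0.18^3·0.82^6 = 0.14893
Total = 0.93847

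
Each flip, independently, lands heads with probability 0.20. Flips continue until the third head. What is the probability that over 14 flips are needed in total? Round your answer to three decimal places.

Needing more than 14 flips ⇔ fewer than 3 successes in the first 14. With X ~ Binomial(14, 0.20), P(Y > 14) = P(X ≤ 2).
  k=0: C(14,0)·0.20^0·0.80^14 = 0.04398
  k=1: C(14,1)·0.20^1·0.80^13 = 0.15393
  k=2: C(14,2)·0.20^2·0.80^12 = 0.25014
P(X ≤ 2) = 0.44805

0.448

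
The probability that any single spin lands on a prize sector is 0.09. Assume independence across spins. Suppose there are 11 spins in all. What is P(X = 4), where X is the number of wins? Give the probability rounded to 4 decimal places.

0.0112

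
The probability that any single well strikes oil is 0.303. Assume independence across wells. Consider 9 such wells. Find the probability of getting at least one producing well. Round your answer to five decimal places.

0.96118

P(at least one) = 1 − P(none) = 1 − (1 − 0.303)^9
= 1 − 0.0388235 = 0.9611765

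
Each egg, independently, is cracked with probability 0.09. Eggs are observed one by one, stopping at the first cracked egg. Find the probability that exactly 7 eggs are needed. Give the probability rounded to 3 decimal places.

Geometric (trials to first success), p = 0.09.
P(Y = 7) = (1−p)^6 · p = 0.56787 · 0.09 = 0.05111

0.051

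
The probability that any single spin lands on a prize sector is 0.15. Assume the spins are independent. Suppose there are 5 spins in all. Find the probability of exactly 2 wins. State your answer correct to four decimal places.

X ~ Binomial(n=5, p=0.15).
P(X=2) = C(5,2) · p^2 · (1−p)^3
= 10 · 0.0225 · 0.61413 = 0.138178

0.1382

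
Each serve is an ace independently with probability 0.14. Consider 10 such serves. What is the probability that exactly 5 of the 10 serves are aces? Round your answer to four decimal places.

0.0064

X ~ Binomial(n=10, p=0.14).
P(X=5) = C(10,5) · p^5 · (1−p)^5
= 252 · 5.3782e-05 · 0.47043 = 0.006376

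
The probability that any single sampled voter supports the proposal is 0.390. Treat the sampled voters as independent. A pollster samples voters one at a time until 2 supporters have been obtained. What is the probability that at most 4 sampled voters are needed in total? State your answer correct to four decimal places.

0.5075

Finishing within 4 sampled voters ⇔ at least 2 successes in the first 4. With X ~ Binomial(4, 0.39), P(Y ≤ 4) = 1 − P(X ≤ 1).
  k=0: C(4,0)·0.39^0·0.61^4 = 0.138458
  k=1: C(4,1)·0.39^1·0.61^3 = 0.354090
1 − 0.492549 = 0.507451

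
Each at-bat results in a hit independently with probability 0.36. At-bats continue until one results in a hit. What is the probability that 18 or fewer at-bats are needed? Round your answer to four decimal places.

0.9997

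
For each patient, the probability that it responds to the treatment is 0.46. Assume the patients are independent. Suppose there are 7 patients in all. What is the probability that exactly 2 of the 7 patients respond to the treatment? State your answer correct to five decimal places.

0.20403

X ~ Binomial(n=7, p=0.46).
P(X=2) = C(7,2) · p^2 · (1−p)^5
= 21 · 0.2116 · 0.045917 = 0.2040346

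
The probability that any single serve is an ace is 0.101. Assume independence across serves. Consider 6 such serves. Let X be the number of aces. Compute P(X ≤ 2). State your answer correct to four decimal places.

X ~ Binomial(6, 0.101); P(X ≤ 2) = Σ C(6,k) p^k (1−p)^(6−k) over k:
  k=0: C(6,0)·0.101^0·0.899^6 = 0.527908
  k=1: C(6,1)·0.101^1·0.899^5 = 0.355853
  k=2: C(6,2)·0.101^2·0.899^4 = 0.099948
Total = 0.983709

0.9837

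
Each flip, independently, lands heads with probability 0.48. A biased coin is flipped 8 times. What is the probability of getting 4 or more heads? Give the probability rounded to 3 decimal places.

0.592

X ~ Binomial(8, 0.48); P(X ≥ 4) = Σ C(8,k) p^k (1−p)^(8−k) over k:
  k=4: C(8,4)·0.48^4·0.52^4 = 0.27169
  k=5: C(8,5)·0.48^5·0.52^3 = 0.20063
  k=6: C(8,6)·0.48^6·0.52^2 = 0.09260
  k=7: C(8,7)·0.48^7·0.52^1 = 0.02442
  k=8: C(8,8)·0.48^8·0.52^0 = 0.00282
Total = 0.59217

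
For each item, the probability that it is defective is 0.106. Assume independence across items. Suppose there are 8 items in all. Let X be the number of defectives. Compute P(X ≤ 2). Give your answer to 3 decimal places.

0.956

X ~ Binomial(8, 0.106); P(X ≤ 2) = Σ C(8,k) p^k (1−p)^(8−k) over k:
  k=0: C(8,0)·0.106^0·0.894^8 = 0.40804
  k=1: C(8,1)·0.106^1·0.894^7 = 0.38704
  k=2: C(8,2)·0.106^2·0.894^6 = 0.16062
Total = 0.95570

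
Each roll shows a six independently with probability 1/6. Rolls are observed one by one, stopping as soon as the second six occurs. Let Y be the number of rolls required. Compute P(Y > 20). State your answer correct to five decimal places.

0.13042

Needing more than 20 rolls ⇔ fewer than 2 successes in the first 20. With X ~ Binomial(20, 0.166667), P(Y > 20) = P(X ≤ 1).
  k=0: C(20,0)·0.166667^0·0.833333^20 = 0.0260841
  k=1: C(20,1)·0.166667^1·0.833333^19 = 0.1043362
P(X ≤ 1) = 0.1304203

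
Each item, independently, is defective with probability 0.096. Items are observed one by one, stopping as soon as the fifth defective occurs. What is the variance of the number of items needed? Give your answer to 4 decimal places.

490.4514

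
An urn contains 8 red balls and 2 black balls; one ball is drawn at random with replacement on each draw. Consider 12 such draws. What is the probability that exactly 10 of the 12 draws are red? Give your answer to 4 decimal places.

0.2835

X ~ Binomial(n=12, p=0.80).
P(X=10) = C(12,10) · p^10 · (1−p)^2
= 66 · 0.10737 · 0.04 = 0.283468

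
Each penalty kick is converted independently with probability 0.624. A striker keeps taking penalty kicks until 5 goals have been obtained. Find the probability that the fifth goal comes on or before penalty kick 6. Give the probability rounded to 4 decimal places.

Finishing within 6 penalty kicks ⇔ at least 5 successes in the first 6. With X ~ Binomial(6, 0.624), P(Y ≤ 6) = 1 − P(X ≤ 4).
  k=0: C(6,0)·0.624^0·0.376^6 = 0.002826
  k=1: C(6,1)·0.624^1·0.376^5 = 0.028137
  k=2: C(6,2)·0.624^2·0.376^4 = 0.116738
  k=3: C(6,3)·0.624^3·0.376^3 = 0.258314
  k=4: C(6,4)·0.624^4·0.376^2 = 0.321518
1 − 0.727532 = 0.272468

0.2725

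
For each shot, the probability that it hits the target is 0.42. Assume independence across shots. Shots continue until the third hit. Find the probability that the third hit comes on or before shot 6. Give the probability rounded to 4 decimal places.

Finishing within 6 shots ⇔ at least 3 successes in the first 6. With X ~ Binomial(6, 0.42), P(Y ≤ 6) = 1 − P(X ≤ 2).
  k=0: C(6,0)·0.42^0·0.58^6 = 0.038069
  k=1: C(6,1)·0.42^1·0.58^5 = 0.165402
  k=2: C(6,2)·0.42^2·0.58^4 = 0.299434
1 − 0.502905 = 0.497095

0.4971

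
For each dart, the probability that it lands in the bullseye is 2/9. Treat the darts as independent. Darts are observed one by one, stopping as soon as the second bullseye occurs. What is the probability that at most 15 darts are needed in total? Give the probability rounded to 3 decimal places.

0.878

Finishing within 15 darts ⇔ at least 2 successes in the first 15. With X ~ Binomial(15, 0.222222), P(Y ≤ 15) = 1 − P(X ≤ 1).
  k=0: C(15,0)·0.222222^0·0.777778^15 = 0.02306
  k=1: C(15,1)·0.222222^1·0.777778^14 = 0.09882
1 − 0.12188 = 0.87812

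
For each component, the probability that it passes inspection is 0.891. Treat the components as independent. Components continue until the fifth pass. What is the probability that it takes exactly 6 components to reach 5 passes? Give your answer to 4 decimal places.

Y = trial on which the fifth success occurs; negative binomial, r=5, p=0.891.
P(Y=6) = C(5,4) · p^5 · (1−p)^1
= 5 · 0.56155 · 0.109 = 0.306045

0.3060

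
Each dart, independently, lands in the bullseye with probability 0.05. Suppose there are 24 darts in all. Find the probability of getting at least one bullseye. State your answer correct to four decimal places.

0.7080

P(at least one) = 1 − P(none) = 1 − (1 − 0.05)^24
= 1 − 0.291989 = 0.708011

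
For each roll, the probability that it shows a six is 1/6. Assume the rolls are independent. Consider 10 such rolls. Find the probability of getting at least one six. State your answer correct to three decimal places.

P(at least one) = 1 − P(none) = 1 − (1 − 0.166667)^10
= 1 − 0.16151 = 0.83849

0.838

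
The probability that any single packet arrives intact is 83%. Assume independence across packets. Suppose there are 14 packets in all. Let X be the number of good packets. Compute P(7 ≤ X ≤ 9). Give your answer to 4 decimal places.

X ~ Binomial(14, 0.83); P(7 ≤ X ≤ 9) = Σ C(14,k) p^k (1−p)^(14−k) over k:
  k=7: C(14,7)·0.83^7·0.17^7 = 0.003822
  k=8: C(14,8)·0.83^8·0.17^6 = 0.016326
  k=9: C(14,9)·0.83^9·0.17^5 = 0.053139
Total = 0.073286

0.0733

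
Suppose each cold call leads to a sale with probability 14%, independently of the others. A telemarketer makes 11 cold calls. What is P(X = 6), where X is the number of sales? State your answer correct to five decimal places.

0.00164

X ~ Binomial(n=11, p=0.14).
P(X=6) = C(11,6) · p^6 · (1−p)^5
= 462 · 7.5295e-06 · 0.47043 = 0.0016364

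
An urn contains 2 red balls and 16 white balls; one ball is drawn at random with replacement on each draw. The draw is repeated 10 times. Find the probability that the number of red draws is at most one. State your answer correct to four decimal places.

0.6929

X ~ Binomial(10, 0.111111); P(X ≤ 1) = Σ C(10,k) p^k (1−p)^(10−k) over k:
  k=0: C(10,0)·0.111111^0·0.888889^10 = 0.307946
  k=1: C(10,1)·0.111111^1·0.888889^9 = 0.384933
Total = 0.692879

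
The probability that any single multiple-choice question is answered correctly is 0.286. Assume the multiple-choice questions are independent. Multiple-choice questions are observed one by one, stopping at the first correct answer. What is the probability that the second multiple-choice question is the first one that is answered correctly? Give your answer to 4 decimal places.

Geometric (trials to first success), p = 0.286.
P(Y = 2) = (1−p)^1 · p = 0.714 · 0.286 = 0.204204

0.2042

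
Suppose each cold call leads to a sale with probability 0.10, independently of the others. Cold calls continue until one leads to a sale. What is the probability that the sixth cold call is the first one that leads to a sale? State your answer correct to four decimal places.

0.0590

Geometric (trials to first success), p = 0.10.
P(Y = 6) = (1−p)^5 · p = 0.59049 · 0.10 = 0.059049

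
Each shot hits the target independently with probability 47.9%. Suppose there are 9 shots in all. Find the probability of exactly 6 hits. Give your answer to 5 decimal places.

X ~ Binomial(n=9, p=0.479).
P(X=6) = C(9,6) · p^6 · (1−p)^3
= 84 · 0.012079 · 0.14142 = 0.1434847

0.14348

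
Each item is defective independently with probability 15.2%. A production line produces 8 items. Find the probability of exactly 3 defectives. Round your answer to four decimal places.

X ~ Binomial(n=8, p=0.152).
P(X=3) = C(8,3) · p^3 · (1−p)^5
= 56 · 0.0035118 · 0.43851 = 0.086238

0.0862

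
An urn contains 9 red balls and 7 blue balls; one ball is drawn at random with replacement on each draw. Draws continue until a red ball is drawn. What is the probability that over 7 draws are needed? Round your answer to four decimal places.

0.0031

Y = number of draws to the first success; geometric, p = 0.5625.
P(Y > 7) = P(first 7 all fail) = (1−p)^7 = 0.003068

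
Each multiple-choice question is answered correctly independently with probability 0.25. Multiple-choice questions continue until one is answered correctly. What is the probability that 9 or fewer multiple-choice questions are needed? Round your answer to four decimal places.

0.9249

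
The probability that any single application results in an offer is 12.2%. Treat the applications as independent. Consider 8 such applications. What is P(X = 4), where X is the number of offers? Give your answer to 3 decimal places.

X ~ Binomial(n=8, p=0.122).
P(X=4) = C(8,4) · p^4 · (1−p)^4
= 70 · 0.00022153 · 0.59426 = 0.00922

0.009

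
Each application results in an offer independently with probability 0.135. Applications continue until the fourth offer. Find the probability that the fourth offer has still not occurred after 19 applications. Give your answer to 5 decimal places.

0.75112

Needing more than 19 applications ⇔ fewer than 4 successes in the first 19. With X ~ Binomial(19, 0.135), P(Y > 19) = P(X ≤ 3).
  k=0: C(19,0)·0.135^0·0.865^19 = 0.0635779
  k=1: C(19,1)·0.135^1·0.865^18 = 0.1885286
  k=2: C(19,2)·0.135^2·0.865^17 = 0.2648119
  k=3: C(19,3)·0.135^3·0.865^16 = 0.2341978
P(X ≤ 3) = 0.7511162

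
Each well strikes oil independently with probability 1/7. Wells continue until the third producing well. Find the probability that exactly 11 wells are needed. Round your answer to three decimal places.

Y = trial on which the third success occurs; negative binomial, r=3, p=0.142857.
P(Y=11) = C(10,2) · p^3 · (1−p)^8
= 45 · 0.0029155 · 0.29136 = 0.03822

0.038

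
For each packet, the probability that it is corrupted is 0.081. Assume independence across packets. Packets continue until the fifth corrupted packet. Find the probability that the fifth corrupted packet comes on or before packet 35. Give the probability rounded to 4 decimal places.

Finishing within 35 packets ⇔ at least 5 successes in the first 35. With X ~ Binomial(35, 0.081), P(Y ≤ 35) = 1 − P(X ≤ 4).
  k=0: C(35,0)·0.081^0·0.919^35 = 0.052005
  k=1: C(35,1)·0.081^1·0.919^34 = 0.160428
  k=2: C(35,2)·0.081^2·0.919^33 = 0.240380
  k=3: C(35,3)·0.081^3·0.919^32 = 0.233056
  k=4: C(35,4)·0.081^4·0.919^31 = 0.164331
1 − 0.850201 = 0.149799

0.1498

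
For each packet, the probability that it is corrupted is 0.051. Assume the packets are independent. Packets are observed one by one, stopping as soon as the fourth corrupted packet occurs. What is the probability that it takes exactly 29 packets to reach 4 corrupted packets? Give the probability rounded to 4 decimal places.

0.0060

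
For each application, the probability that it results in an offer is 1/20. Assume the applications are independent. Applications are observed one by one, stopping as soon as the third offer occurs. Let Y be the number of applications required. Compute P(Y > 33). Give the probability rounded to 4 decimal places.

0.7728

Needing more than 33 applications ⇔ fewer than 3 successes in the first 33. With X ~ Binomial(33, 0.05), P(Y > 33) = P(X ≤ 2).
  k=0: C(33,0)·0.05^0·0.95^33 = 0.184026
  k=1: C(33,1)·0.05^1·0.95^32 = 0.319624
  k=2: C(33,2)·0.05^2·0.95^31 = 0.269157
P(X ≤ 2) = 0.772807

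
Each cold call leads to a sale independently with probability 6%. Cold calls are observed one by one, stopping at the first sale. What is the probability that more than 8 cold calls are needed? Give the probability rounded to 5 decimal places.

0.60957

Y = number of cold calls to the first success; geometric, p = 0.06.
P(Y > 8) = P(first 8 all fail) = (1−p)^8 = 0.6095689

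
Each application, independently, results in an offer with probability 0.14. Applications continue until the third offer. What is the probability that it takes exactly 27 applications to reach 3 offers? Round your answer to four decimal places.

Y = trial on which the third success occurs; negative binomial, r=3, p=0.14.
P(Y=27) = C(26,2) · p^3 · (1−p)^24
= 325 · 0.002744 · 0.026789 = 0.023891

0.0239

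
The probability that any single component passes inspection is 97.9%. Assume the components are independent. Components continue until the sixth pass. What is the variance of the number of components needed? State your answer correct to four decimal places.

0.1315

Y = total components until the sixth success; negative binomial with r=6, p=0.979.
Var(Y) = r(1−p)/p² = 6·0.021 / 0.979² = 0.131463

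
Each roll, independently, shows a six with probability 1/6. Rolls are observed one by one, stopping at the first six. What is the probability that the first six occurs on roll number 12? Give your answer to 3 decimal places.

Geometric (trials to first success), p = 0.166667.
P(Y = 12) = (1−p)^11 · p = 0.13459 · 0.166667 = 0.02243

0.022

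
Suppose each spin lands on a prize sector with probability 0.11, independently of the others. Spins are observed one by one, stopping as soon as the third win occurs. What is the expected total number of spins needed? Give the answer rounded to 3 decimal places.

Y = total spins until the third success; negative binomial with r=3, p=0.11.
E[Y] = r / p = 3 / 0.11 = 27.27273

27.273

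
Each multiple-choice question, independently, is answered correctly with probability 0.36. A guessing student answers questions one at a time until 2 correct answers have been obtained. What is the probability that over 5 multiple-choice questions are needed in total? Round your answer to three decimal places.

0.409

Needing more than 5 multiple-choice questions ⇔ fewer than 2 successes in the first 5. With X ~ Binomial(5, 0.36), P(Y > 5) = P(X ≤ 1).
  k=0: C(5,0)·0.36^0·0.64^5 = 0.10737
  k=1: C(5,1)·0.36^1·0.64^4 = 0.30199
P(X ≤ 1) = 0.40936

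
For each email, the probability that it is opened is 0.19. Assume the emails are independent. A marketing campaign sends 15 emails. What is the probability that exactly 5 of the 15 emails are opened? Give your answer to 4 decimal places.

0.0904

X ~ Binomial(n=15, p=0.19).
P(X=5) = C(15,5) · p^5 · (1−p)^10
= 3003 · 0.00024761 · 0.12158 = 0.090401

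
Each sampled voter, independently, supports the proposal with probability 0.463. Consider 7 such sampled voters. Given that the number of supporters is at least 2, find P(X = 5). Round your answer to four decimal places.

X ~ Binomial(7, 0.463). Want P(X=5 | X≥2) = P(X=5) / P(X≥2).
P(X=5) = C(7,5)·0.463^5·0.537^2 = 0.128847
P(X≥2) = 1 − 0.012877 − 0.077719 = 0.909404
Ratio = 0.128847 / 0.909404 = 0.141682

0.1417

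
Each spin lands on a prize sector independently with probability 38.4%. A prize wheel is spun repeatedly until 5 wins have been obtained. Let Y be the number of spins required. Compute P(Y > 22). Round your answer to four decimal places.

0.0372

Needing more than 22 spins ⇔ fewer than 5 successes in the first 22. With X ~ Binomial(22, 0.384), P(Y > 22) = P(X ≤ 4).
  k=0: C(22,0)·0.384^0·0.616^22 = 0.000023
  k=1: C(22,1)·0.384^1·0.616^21 = 0.000322
  k=2: C(22,2)·0.384^2·0.616^20 = 0.002108
  k=3: C(22,3)·0.384^3·0.616^19 = 0.008761
  k=4: C(22,4)·0.384^4·0.616^18 = 0.025941
P(X ≤ 4) = 0.037156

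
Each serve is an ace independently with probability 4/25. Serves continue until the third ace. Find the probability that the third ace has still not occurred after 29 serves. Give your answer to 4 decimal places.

0.1354

Needing more than 29 serves ⇔ fewer than 3 successes in the first 29. With X ~ Binomial(29, 0.16), P(Y > 29) = P(X ≤ 2).
  k=0: C(29,0)·0.16^0·0.84^29 = 0.006369
  k=1: C(29,1)·0.16^1·0.84^28 = 0.035183
  k=2: C(29,2)·0.16^2·0.84^27 = 0.093822
P(X ≤ 2) = 0.135375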